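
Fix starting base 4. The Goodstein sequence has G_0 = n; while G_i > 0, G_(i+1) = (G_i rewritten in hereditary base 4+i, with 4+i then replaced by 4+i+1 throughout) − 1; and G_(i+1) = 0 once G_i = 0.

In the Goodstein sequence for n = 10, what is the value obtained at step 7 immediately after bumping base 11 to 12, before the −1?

[0] 10 ≡ 2·4 + 2 (base 4). Lift 5: 12. −1: 11.
[1] 11 ≡ 2·5 + 1 (base 5). Lift 6: 13. −1: 12.
[2] 12 ≡ 2·6 (base 6). Lift 7: 14. −1: 13.
[3] 13 ≡ 7 + 6 (base 7). Lift 8: 14. −1: 13.
[4] 13 ≡ 8 + 5 (base 8). Lift 9: 14. −1: 13.
[5] 13 ≡ 9 + 4 (base 9). Lift 10: 14. −1: 13.
[6] 13 ≡ 10 + 3 (base 10). Lift 11: 14. −1: 13.
[7] 13 ≡ 11 + 2 (base 11). Lift 12: 14. −1: 13.

14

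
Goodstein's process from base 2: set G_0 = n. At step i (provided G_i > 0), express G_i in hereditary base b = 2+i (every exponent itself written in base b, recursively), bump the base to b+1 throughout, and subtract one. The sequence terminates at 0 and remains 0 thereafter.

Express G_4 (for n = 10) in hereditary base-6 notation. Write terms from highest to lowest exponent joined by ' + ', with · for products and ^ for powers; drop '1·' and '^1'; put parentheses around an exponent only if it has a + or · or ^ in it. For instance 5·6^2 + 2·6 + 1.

i=0: 10 = 2^(2 + 1) + 2 (b=2); 2→3: 3^(3 + 1) + 3 = 84; 84−1 = 83
i=1: 83 = 3^(3 + 1) + 2 (b=3); 3→4: 4^(4 + 1) + 2 = 1026; 1026−1 = 1025
i=2: 1025 = 4^(4 + 1) + 1 (b=4); 4→5: 5^(5 + 1) + 1 = 15626; 15626−1 = 15625
i=3: 15625 = 5^(5 + 1) (b=5); 5→6: 6^(6 + 1) = 279936; 279936−1 = 279935

5·6^6 + 5·6^5 + 5·6^4 + 5·6^3 + 5·6^2 + 5·6 + 5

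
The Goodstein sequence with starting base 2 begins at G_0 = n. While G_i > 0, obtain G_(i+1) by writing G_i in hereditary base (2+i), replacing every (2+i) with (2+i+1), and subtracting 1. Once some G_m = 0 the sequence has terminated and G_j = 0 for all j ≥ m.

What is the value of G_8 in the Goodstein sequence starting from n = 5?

[0] 5 ≡ 2^2 + 1 (base 2). Lift 3: 28. −1: 27.
[1] 27 ≡ 3^3 (base 3). Lift 4: 256. −1: 255.
[2] 255 ≡ 3·4^3 + 3·4^2 + 3·4 + 3 (base 4). Lift 5: 468. −1: 467.
[3] 467 ≡ 3·5^3 + 3·5^2 + 3·5 + 2 (base 5). Lift 6: 776. −1: 775.
[4] 775 ≡ 3·6^3 + 3·6^2 + 3·6 + 1 (base 6). Lift 7: 1198. −1: 1197.
[5] 1197 ≡ 3·7^3 + 3·7^2 + 3·7 (base 7). Lift 8: 1752. −1: 1751.
[6] 1751 ≡ 3·8^3 + 3·8^2 + 2·8 + 7 (base 8). Lift 9: 2455. −1: 2454.
[7] 2454 ≡ 3·9^3 + 3·9^2 + 2·9 + 6 (base 9). Lift 10: 3326. −1: 3325.
[8] 3325 ≡ 3·10^3 + 3·10^2 + 2·10 + 5 (base 10). Lift 11: 4383. −1: 4382.

3325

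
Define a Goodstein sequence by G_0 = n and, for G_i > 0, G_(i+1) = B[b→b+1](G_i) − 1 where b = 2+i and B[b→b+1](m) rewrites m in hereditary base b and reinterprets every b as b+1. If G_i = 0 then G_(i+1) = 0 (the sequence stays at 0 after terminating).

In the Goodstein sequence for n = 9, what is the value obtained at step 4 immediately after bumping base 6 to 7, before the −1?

2471827

[0] 9 ≡ 2^(2 + 1) + 1 (base 2). Lift 3: 82. −1: 81.
[1] 81 ≡ 3^(3 + 1) (base 3). Lift 4: 1024. −1: 1023.
[2] 1023 ≡ 3·4^4 + 3·4^3 + 3·4^2 + 3·4 + 3 (base 4). Lift 5: 9843. −1: 9842.
[3] 9842 ≡ 3·5^5 + 3·5^3 + 3·5^2 + 3·5 + 2 (base 5). Lift 6: 140744. −1: 140743.
[4] 140743 ≡ 3·6^6 + 3·6^3 + 3·6^2 + 3·6 + 1 (base 6). Lift 7: 2471827. −1: 2471826.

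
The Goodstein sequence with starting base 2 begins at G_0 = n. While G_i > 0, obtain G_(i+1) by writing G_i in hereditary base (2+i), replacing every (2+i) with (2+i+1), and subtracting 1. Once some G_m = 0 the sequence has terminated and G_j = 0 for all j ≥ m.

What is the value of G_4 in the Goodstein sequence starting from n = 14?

326591

14 —HB2→ 2^(2 + 1) + 2^2 + 2 —bump→ 3^(3 + 1) + 3^3 + 3 = 111 —(−1)→ 110
110 —HB3→ 3^(3 + 1) + 3^3 + 2 —bump→ 4^(4 + 1) + 4^4 + 2 = 1282 —(−1)→ 1281
1281 —HB4→ 4^(4 + 1) + 4^4 + 1 —bump→ 5^(5 + 1) + 5^5 + 1 = 18751 —(−1)→ 18750
18750 —HB5→ 5^(5 + 1) + 5^5 —bump→ 6^(6 + 1) + 6^6 = 326592 —(−1)→ 326591
326591 —HB6→ 6^(6 + 1) + 5·6^5 + 5·6^4 + 5·6^3 + 5·6^2 + 5·6 + 5 —bump→ 7^(7 + 1) + 5·7^5 + 5·7^4 + 5·7^3 + 5·7^2 + 5·7 + 5 = 5862841 —(−1)→ 5862840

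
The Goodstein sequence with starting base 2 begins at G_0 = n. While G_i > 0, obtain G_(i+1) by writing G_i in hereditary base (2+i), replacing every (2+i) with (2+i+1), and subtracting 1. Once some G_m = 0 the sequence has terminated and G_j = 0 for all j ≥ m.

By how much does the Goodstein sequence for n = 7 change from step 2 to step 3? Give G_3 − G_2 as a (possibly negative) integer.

[0] 7 ≡ 2^2 + 2 + 1 (base 2). Lift 3: 31. −1: 30.
[1] 30 ≡ 3^3 + 3 (base 3). Lift 4: 260. −1: 259.
[2] 259 ≡ 4^4 + 3 (base 4). Lift 5: 3128. −1: 3127.

2868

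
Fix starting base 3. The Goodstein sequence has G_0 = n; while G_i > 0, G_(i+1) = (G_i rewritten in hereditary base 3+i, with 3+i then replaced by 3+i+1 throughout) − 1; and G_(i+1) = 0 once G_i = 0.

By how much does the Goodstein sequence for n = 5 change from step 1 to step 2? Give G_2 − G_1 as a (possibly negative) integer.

(0) 5|_3 = 3 + 2 ↦ 4 + 2|_4 = 6 ⇒ 5
(1) 5|_4 = 4 + 1 ↦ 5 + 1|_5 = 6 ⇒ 5

0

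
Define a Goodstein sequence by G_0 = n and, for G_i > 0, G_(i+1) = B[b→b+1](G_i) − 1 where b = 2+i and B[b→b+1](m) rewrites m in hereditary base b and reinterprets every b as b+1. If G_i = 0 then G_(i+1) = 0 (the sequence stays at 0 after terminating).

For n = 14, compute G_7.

3487116548

step 0: 14 = 2^(2 + 1) + 2^2 + 2; sub 3 for 2: 3^(3 + 1) + 3^3 + 3; = 111; G_1 = 111−1 = 110
step 1: 110 = 3^(3 + 1) + 3^3 + 2; sub 4 for 3: 4^(4 + 1) + 4^4 + 2; = 1282; G_2 = 1282−1 = 1281
step 2: 1281 = 4^(4 + 1) + 4^4 + 1; sub 5 for 4: 5^(5 + 1) + 5^5 + 1; = 18751; G_3 = 18751−1 = 18750
step 3: 18750 = 5^(5 + 1) + 5^5; sub 6 for 5: 6^(6 + 1) + 6^6; = 326592; G_4 = 326592−1 = 326591
step 4: 326591 = 6^(6 + 1) + 5·6^5 + 5·6^4 + 5·6^3 + 5·6^2 + 5·6 + 5; sub 7 for 6: 7^(7 + 1) + 5·7^5 + 5·7^4 + 5·7^3 + 5·7^2 + 5·7 + 5; = 5862841; G_5 = 5862841−1 = 5862840
step 5: 5862840 = 7^(7 + 1) + 5·7^5 + 5·7^4 + 5·7^3 + 5·7^2 + 5·7 + 4; sub 8 for 7: 8^(8 + 1) + 5·8^5 + 5·8^4 + 5·8^3 + 5·8^2 + 5·8 + 4; = 134404972; G_6 = 134404972−1 = 134404971
step 6: 134404971 = 8^(8 + 1) + 5·8^5 + 5·8^4 + 5·8^3 + 5·8^2 + 5·8 + 3; sub 9 for 8: 9^(9 + 1) + 5·9^5 + 5·9^4 + 5·9^3 + 5·9^2 + 5·9 + 3; = 3487116549; G_7 = 3487116549−1 = 3487116548
step 7: 3487116548 = 9^(9 + 1) + 5·9^5 + 5·9^4 + 5·9^3 + 5·9^2 + 5·9 + 2; sub 10 for 9: 10^(10 + 1) + 5·10^5 + 5·10^4 + 5·10^3 + 5·10^2 + 5·10 + 2; = 100000555552; G_8 = 100000555552−1 = 100000555551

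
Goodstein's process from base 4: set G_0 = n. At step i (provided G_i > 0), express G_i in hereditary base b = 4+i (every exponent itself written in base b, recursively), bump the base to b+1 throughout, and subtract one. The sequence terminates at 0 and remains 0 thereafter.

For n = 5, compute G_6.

1

G_0 = 5. HB_4(5) = 4 + 1. Bump = 6. G_1 = 5.
G_1 = 5. HB_5(5) = 5. Bump = 6. G_2 = 5.
G_2 = 5. HB_6(5) = 5. Bump = 5. G_3 = 4.
G_3 = 4. HB_7(4) = 4. Bump = 4. G_4 = 3.
G_4 = 3. HB_8(3) = 3. Bump = 3. G_5 = 2.
G_5 = 2. HB_9(2) = 2. Bump = 2. G_6 = 1.
G_6 = 1. HB_10(1) = 1. Bump = 1. G_7 = 0.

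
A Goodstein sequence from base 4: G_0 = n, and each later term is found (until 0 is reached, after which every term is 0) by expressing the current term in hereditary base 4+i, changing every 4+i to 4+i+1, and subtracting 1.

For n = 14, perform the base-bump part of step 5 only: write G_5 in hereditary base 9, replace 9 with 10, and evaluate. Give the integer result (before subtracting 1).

14 —HB4→ 3·4 + 2 —bump→ 3·5 + 2 = 17 —(−1)→ 16
16 —HB5→ 3·5 + 1 —bump→ 3·6 + 1 = 19 —(−1)→ 18
18 —HB6→ 3·6 —bump→ 3·7 = 21 —(−1)→ 20
20 —HB7→ 2·7 + 6 —bump→ 2·8 + 6 = 22 —(−1)→ 21
21 —HB8→ 2·8 + 5 —bump→ 2·9 + 5 = 23 —(−1)→ 22
22 —HB9→ 2·9 + 4 —bump→ 2·10 + 4 = 24 —(−1)→ 23

24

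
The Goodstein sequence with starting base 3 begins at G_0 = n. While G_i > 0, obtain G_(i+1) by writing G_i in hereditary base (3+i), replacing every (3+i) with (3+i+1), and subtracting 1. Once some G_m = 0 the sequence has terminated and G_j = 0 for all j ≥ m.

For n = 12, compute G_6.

69

i=0: 12 = 3^2 + 3 (b=3); 3→4: 4^2 + 4 = 20; 20−1 = 19
i=1: 19 = 4^2 + 3 (b=4); 4→5: 5^2 + 3 = 28; 28−1 = 27
i=2: 27 = 5^2 + 2 (b=5); 5→6: 6^2 + 2 = 38; 38−1 = 37
i=3: 37 = 6^2 + 1 (b=6); 6→7: 7^2 + 1 = 50; 50−1 = 49
i=4: 49 = 7^2 (b=7); 7→8: 8^2 = 64; 64−1 = 63
i=5: 63 = 7·8 + 7 (b=8); 8→9: 7·9 + 7 = 70; 70−1 = 69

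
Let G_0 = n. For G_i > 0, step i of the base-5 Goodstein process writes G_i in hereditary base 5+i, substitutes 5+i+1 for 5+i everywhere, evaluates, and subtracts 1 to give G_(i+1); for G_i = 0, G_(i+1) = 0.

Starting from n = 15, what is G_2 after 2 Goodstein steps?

18

(0) 15|_5 = 3·5 ↦ 3·6|_6 = 18 ⇒ 17
(1) 17|_6 = 2·6 + 5 ↦ 2·7 + 5|_7 = 19 ⇒ 18
(2) 18|_7 = 2·7 + 4 ↦ 2·8 + 4|_8 = 20 ⇒ 19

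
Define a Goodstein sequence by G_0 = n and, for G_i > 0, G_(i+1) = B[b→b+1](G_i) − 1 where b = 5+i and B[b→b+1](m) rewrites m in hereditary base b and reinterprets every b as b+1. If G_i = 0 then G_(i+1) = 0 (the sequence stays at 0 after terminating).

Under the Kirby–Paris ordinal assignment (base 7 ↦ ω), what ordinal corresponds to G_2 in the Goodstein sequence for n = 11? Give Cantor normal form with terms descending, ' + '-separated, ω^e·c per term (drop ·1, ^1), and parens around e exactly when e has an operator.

ω + 6

G_0=11  [base 5] 2·5 + 1  →[5↦6]→  2·6 + 1 = 13  −1 ⇒ G_1=12
G_1=12  [base 6] 2·6  →[6↦7]→  2·7 = 14  −1 ⇒ G_2=13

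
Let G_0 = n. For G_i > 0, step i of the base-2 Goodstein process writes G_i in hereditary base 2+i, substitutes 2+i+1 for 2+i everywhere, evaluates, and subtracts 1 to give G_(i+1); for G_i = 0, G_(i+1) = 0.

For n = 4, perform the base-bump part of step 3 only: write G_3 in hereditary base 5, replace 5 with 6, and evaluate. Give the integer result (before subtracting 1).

i=0: 4 = 2^2 (b=2); 2→3: 3^3 = 27; 27−1 = 26
i=1: 26 = 2·3^2 + 2·3 + 2 (b=3); 3→4: 2·4^2 + 2·4 + 2 = 42; 42−1 = 41
i=2: 41 = 2·4^2 + 2·4 + 1 (b=4); 4→5: 2·5^2 + 2·5 + 1 = 61; 61−1 = 60
i=3: 60 = 2·5^2 + 2·5 (b=5); 5→6: 2·6^2 + 2·6 = 84; 84−1 = 83

84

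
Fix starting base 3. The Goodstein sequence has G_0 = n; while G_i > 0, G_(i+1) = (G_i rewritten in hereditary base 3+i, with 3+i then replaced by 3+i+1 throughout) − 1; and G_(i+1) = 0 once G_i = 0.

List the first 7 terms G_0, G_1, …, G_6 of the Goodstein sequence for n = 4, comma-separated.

4, 4, 4, 3, 2, 1, 0

G_0 = 4. HB_3(4) = 3 + 1. Bump = 5. G_1 = 4.
G_1 = 4. HB_4(4) = 4. Bump = 5. G_2 = 4.
G_2 = 4. HB_5(4) = 4. Bump = 4. G_3 = 3.
G_3 = 3. HB_6(3) = 3. Bump = 3. G_4 = 2.
G_4 = 2. HB_7(2) = 2. Bump = 2. G_5 = 1.
G_5 = 1. HB_8(1) = 1. Bump = 1. G_6 = 0.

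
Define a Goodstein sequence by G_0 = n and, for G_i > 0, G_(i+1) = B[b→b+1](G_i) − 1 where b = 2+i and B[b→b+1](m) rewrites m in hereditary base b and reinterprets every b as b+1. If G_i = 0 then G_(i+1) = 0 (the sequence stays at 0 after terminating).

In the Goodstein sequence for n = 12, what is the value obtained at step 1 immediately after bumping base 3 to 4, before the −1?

12 —HB2→ 2^(2 + 1) + 2^2 —bump→ 3^(3 + 1) + 3^3 = 108 —(−1)→ 107
107 —HB3→ 3^(3 + 1) + 2·3^2 + 2·3 + 2 —bump→ 4^(4 + 1) + 2·4^2 + 2·4 + 2 = 1066 —(−1)→ 1065

1066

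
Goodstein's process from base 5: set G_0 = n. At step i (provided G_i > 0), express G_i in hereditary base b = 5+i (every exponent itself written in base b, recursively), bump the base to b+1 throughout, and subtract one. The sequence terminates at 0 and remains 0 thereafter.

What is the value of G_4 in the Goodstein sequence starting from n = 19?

27

G_0=19  [base 5] 3·5 + 4  →[5↦6]→  3·6 + 4 = 22  −1 ⇒ G_1=21
G_1=21  [base 6] 3·6 + 3  →[6↦7]→  3·7 + 3 = 24  −1 ⇒ G_2=23
G_2=23  [base 7] 3·7 + 2  →[7↦8]→  3·8 + 2 = 26  −1 ⇒ G_3=25
G_3=25  [base 8] 3·8 + 1  →[8↦9]→  3·9 + 1 = 28  −1 ⇒ G_4=27
G_4=27  [base 9] 3·9  →[9↦10]→  3·10 = 30  −1 ⇒ G_5=29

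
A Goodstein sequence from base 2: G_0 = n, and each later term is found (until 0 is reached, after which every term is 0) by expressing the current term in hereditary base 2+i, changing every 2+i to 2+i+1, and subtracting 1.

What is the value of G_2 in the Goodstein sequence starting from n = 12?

1065

12 —HB2→ 2^(2 + 1) + 2^2 —bump→ 3^(3 + 1) + 3^3 = 108 —(−1)→ 107
107 —HB3→ 3^(3 + 1) + 2·3^2 + 2·3 + 2 —bump→ 4^(4 + 1) + 2·4^2 + 2·4 + 2 = 1066 —(−1)→ 1065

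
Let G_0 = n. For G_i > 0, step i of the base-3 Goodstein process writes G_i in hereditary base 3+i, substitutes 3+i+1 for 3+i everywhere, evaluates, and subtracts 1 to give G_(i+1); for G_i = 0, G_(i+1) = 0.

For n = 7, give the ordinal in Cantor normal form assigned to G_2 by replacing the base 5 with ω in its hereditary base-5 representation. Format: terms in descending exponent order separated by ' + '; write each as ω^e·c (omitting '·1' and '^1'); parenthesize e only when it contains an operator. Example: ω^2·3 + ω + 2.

ω + 4

step 0: 7 = 2·3 + 1; sub 4 for 3: 2·4 + 1; = 9; G_1 = 9−1 = 8
step 1: 8 = 2·4; sub 5 for 4: 2·5; = 10; G_2 = 10−1 = 9
step 2: 9 = 5 + 4; sub 6 for 5: 6 + 4; = 10; G_3 = 10−1 = 9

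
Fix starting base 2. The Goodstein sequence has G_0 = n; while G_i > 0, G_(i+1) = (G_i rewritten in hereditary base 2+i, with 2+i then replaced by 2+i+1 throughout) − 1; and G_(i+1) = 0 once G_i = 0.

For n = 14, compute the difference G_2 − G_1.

1171

14 —HB2→ 2^(2 + 1) + 2^2 + 2 —bump→ 3^(3 + 1) + 3^3 + 3 = 111 —(−1)→ 110
110 —HB3→ 3^(3 + 1) + 3^3 + 2 —bump→ 4^(4 + 1) + 4^4 + 2 = 1282 —(−1)→ 1281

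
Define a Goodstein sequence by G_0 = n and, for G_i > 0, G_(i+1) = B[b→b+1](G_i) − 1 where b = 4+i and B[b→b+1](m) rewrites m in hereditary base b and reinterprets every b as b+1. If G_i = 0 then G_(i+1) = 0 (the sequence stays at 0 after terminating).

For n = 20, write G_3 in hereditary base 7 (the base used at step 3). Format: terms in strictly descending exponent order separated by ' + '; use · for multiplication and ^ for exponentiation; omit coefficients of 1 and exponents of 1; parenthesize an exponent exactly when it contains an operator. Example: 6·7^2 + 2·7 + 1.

base 4: 20 = 4^2 + 4; at 5: 5^2 + 5 = 30; next = 29
base 5: 29 = 5^2 + 4; at 6: 6^2 + 4 = 40; next = 39
base 6: 39 = 6^2 + 3; at 7: 7^2 + 3 = 52; next = 51
base 7: 51 = 7^2 + 2; at 8: 8^2 + 2 = 66; next = 65

7^2 + 2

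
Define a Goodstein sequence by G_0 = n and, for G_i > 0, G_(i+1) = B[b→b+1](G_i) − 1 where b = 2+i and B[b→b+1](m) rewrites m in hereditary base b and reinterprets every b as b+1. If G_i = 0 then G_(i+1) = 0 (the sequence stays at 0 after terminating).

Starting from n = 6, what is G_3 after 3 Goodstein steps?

3125

i=0: 6 = 2^2 + 2 (b=2); 2→3: 3^3 + 3 = 30; 30−1 = 29
i=1: 29 = 3^3 + 2 (b=3); 3→4: 4^4 + 2 = 258; 258−1 = 257
i=2: 257 = 4^4 + 1 (b=4); 4→5: 5^5 + 1 = 3126; 3126−1 = 3125
i=3: 3125 = 5^5 (b=5); 5→6: 6^6 = 46656; 46656−1 = 46655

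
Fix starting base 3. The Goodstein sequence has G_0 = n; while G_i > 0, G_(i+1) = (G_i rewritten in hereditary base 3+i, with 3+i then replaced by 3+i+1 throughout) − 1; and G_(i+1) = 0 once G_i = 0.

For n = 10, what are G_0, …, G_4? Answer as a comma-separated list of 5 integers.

10, 16, 24, 27, 30

G_0 = 10. HB_3(10) = 3^2 + 1. Bump = 17. G_1 = 16.
G_1 = 16. HB_4(16) = 4^2. Bump = 25. G_2 = 24.
G_2 = 24. HB_5(24) = 4·5 + 4. Bump = 28. G_3 = 27.
G_3 = 27. HB_6(27) = 4·6 + 3. Bump = 31. G_4 = 30.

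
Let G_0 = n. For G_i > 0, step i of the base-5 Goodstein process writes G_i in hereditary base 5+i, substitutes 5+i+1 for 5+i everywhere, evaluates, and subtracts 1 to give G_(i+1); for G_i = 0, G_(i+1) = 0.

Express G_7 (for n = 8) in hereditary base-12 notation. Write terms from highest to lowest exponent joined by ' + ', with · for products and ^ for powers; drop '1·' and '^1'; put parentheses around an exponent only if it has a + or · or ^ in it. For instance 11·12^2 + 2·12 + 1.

(0) 8|_5 = 5 + 3 ↦ 6 + 3|_6 = 9 ⇒ 8
(1) 8|_6 = 6 + 2 ↦ 7 + 2|_7 = 9 ⇒ 8
(2) 8|_7 = 7 + 1 ↦ 8 + 1|_8 = 9 ⇒ 8
(3) 8|_8 = 8 ↦ 9|_9 = 9 ⇒ 8
(4) 8|_9 = 8 ↦ 8|_10 = 8 ⇒ 7
(5) 7|_10 = 7 ↦ 7|_11 = 7 ⇒ 6
(6) 6|_11 = 6 ↦ 6|_12 = 6 ⇒ 5
(7) 5|_12 = 5 ↦ 5|_13 = 5 ⇒ 4

5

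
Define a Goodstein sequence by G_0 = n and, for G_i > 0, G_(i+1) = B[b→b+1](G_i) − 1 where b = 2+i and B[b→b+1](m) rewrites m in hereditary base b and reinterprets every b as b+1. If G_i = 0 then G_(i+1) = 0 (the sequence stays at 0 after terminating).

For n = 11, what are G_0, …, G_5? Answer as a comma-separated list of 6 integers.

11, 84, 1027, 15627, 279937, 5764801

G_0=11  [base 2] 2^(2 + 1) + 2 + 1  →[2↦3]→  3^(3 + 1) + 3 + 1 = 85  −1 ⇒ G_1=84
G_1=84  [base 3] 3^(3 + 1) + 3  →[3↦4]→  4^(4 + 1) + 4 = 1028  −1 ⇒ G_2=1027
G_2=1027  [base 4] 4^(4 + 1) + 3  →[4↦5]→  5^(5 + 1) + 3 = 15628  −1 ⇒ G_3=15627
G_3=15627  [base 5] 5^(5 + 1) + 2  →[5↦6]→  6^(6 + 1) + 2 = 279938  −1 ⇒ G_4=279937
G_4=279937  [base 6] 6^(6 + 1) + 1  →[6↦7]→  7^(7 + 1) + 1 = 5764802  −1 ⇒ G_5=5764801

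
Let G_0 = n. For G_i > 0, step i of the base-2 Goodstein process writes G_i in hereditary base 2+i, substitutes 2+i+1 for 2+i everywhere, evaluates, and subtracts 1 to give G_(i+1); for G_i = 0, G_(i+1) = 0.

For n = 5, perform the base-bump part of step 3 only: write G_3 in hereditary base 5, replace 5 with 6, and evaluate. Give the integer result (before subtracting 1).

[0] 5 ≡ 2^2 + 1 (base 2). Lift 3: 28. −1: 27.
[1] 27 ≡ 3^3 (base 3). Lift 4: 256. −1: 255.
[2] 255 ≡ 3·4^3 + 3·4^2 + 3·4 + 3 (base 4). Lift 5: 468. −1: 467.
[3] 467 ≡ 3·5^3 + 3·5^2 + 3·5 + 2 (base 5). Lift 6: 776. −1: 775.

776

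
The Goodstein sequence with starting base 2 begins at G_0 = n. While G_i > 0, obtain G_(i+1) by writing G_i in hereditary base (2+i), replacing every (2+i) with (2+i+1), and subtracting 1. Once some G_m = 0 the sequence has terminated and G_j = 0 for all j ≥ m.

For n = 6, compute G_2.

257

base 2: 6 = 2^2 + 2; at 3: 3^3 + 3 = 30; next = 29
base 3: 29 = 3^3 + 2; at 4: 4^4 + 2 = 258; next = 257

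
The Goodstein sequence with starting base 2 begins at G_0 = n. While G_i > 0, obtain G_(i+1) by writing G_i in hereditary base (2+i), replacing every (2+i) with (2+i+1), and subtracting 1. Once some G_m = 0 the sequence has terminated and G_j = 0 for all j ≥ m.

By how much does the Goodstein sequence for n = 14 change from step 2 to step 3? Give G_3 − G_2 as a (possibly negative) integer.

17469

base 2: 14 = 2^(2 + 1) + 2^2 + 2; at 3: 3^(3 + 1) + 3^3 + 3 = 111; next = 110
base 3: 110 = 3^(3 + 1) + 3^3 + 2; at 4: 4^(4 + 1) + 4^4 + 2 = 1282; next = 1281
base 4: 1281 = 4^(4 + 1) + 4^4 + 1; at 5: 5^(5 + 1) + 5^5 + 1 = 18751; next = 18750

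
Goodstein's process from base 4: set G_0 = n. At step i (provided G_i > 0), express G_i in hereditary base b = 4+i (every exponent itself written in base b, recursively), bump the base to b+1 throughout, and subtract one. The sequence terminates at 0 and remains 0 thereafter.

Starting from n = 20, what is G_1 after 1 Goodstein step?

29

[0] 20 ≡ 4^2 + 4 (base 4). Lift 5: 30. −1: 29.
[1] 29 ≡ 5^2 + 4 (base 5). Lift 6: 40. −1: 39.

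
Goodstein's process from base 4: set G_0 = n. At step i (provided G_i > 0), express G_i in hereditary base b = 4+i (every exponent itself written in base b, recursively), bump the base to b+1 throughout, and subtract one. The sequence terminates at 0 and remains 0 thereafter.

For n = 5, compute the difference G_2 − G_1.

(0) 5|_4 = 4 + 1 ↦ 5 + 1|_5 = 6 ⇒ 5
(1) 5|_5 = 5 ↦ 6|_6 = 6 ⇒ 5

0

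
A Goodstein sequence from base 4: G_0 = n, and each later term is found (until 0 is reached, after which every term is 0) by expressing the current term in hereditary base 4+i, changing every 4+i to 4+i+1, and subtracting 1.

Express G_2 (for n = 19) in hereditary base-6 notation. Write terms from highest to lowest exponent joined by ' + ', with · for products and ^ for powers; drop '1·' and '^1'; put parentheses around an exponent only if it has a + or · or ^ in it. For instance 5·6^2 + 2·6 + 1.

step 0: 19 = 4^2 + 3; sub 5 for 4: 5^2 + 3; = 28; G_1 = 28−1 = 27
step 1: 27 = 5^2 + 2; sub 6 for 5: 6^2 + 2; = 38; G_2 = 38−1 = 37
step 2: 37 = 6^2 + 1; sub 7 for 6: 7^2 + 1; = 50; G_3 = 50−1 = 49

6^2 + 1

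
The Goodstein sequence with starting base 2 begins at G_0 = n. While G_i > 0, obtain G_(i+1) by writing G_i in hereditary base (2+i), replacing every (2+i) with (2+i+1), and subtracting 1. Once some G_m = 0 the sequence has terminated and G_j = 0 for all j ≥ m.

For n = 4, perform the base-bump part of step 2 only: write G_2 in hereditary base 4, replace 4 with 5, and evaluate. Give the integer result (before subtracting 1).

base 2: 4 = 2^2; at 3: 3^3 = 27; next = 26
base 3: 26 = 2·3^2 + 2·3 + 2; at 4: 2·4^2 + 2·4 + 2 = 42; next = 41
base 4: 41 = 2·4^2 + 2·4 + 1; at 5: 2·5^2 + 2·5 + 1 = 61; next = 60

61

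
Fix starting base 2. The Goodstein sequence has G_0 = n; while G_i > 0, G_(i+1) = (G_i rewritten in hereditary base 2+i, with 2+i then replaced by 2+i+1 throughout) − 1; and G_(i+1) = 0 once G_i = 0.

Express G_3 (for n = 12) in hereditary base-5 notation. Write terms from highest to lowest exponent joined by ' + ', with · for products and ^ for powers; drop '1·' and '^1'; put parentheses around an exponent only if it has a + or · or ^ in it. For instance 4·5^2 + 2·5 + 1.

G_0=12  [base 2] 2^(2 + 1) + 2^2  →[2↦3]→  3^(3 + 1) + 3^3 = 108  −1 ⇒ G_1=107
G_1=107  [base 3] 3^(3 + 1) + 2·3^2 + 2·3 + 2  →[3↦4]→  4^(4 + 1) + 2·4^2 + 2·4 + 2 = 1066  −1 ⇒ G_2=1065
G_2=1065  [base 4] 4^(4 + 1) + 2·4^2 + 2·4 + 1  →[4↦5]→  5^(5 + 1) + 2·5^2 + 2·5 + 1 = 15686  −1 ⇒ G_3=15685

5^(5 + 1) + 2·5^2 + 2·5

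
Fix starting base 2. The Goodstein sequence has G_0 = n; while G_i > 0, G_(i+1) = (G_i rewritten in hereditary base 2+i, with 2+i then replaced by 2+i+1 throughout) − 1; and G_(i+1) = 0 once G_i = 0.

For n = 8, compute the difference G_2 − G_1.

473

base 2: 8 = 2^(2 + 1); at 3: 3^(3 + 1) = 81; next = 80
base 3: 80 = 2·3^3 + 2·3^2 + 2·3 + 2; at 4: 2·4^4 + 2·4^2 + 2·4 + 2 = 554; next = 553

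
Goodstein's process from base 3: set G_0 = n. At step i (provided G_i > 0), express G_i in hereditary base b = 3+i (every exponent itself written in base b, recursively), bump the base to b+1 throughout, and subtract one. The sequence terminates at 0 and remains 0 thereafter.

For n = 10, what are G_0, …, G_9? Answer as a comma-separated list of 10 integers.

base 3: 10 = 3^2 + 1; at 4: 4^2 + 1 = 17; next = 16
base 4: 16 = 4^2; at 5: 5^2 = 25; next = 24
base 5: 24 = 4·5 + 4; at 6: 4·6 + 4 = 28; next = 27
base 6: 27 = 4·6 + 3; at 7: 4·7 + 3 = 31; next = 30
base 7: 30 = 4·7 + 2; at 8: 4·8 + 2 = 34; next = 33
base 8: 33 = 4·8 + 1; at 9: 4·9 + 1 = 37; next = 36
base 9: 36 = 4·9; at 10: 4·10 = 40; next = 39
base 10: 39 = 3·10 + 9; at 11: 3·11 + 9 = 42; next = 41
base 11: 41 = 3·11 + 8; at 12: 3·12 + 8 = 44; next = 43

10, 16, 24, 27, 30, 33, 36, 39, 41, 43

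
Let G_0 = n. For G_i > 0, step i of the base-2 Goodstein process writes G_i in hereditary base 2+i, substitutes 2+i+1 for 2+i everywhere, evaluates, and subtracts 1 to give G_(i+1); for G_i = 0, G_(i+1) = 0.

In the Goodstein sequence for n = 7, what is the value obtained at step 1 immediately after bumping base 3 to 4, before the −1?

260

7 —HB2→ 2^2 + 2 + 1 —bump→ 3^3 + 3 + 1 = 31 —(−1)→ 30
30 —HB3→ 3^3 + 3 —bump→ 4^4 + 4 = 260 —(−1)→ 259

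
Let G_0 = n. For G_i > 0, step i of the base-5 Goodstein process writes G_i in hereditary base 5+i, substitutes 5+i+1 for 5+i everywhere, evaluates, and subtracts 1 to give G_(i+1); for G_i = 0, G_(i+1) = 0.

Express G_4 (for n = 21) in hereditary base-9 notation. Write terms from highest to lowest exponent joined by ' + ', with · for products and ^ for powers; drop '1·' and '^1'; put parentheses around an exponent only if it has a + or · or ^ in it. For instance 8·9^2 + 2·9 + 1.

3·9 + 4

G_0=21  [base 5] 4·5 + 1  →[5↦6]→  4·6 + 1 = 25  −1 ⇒ G_1=24
G_1=24  [base 6] 4·6  →[6↦7]→  4·7 = 28  −1 ⇒ G_2=27
G_2=27  [base 7] 3·7 + 6  →[7↦8]→  3·8 + 6 = 30  −1 ⇒ G_3=29
G_3=29  [base 8] 3·8 + 5  →[8↦9]→  3·9 + 5 = 32  −1 ⇒ G_4=31
G_4=31  [base 9] 3·9 + 4  →[9↦10]→  3·10 + 4 = 34  −1 ⇒ G_5=33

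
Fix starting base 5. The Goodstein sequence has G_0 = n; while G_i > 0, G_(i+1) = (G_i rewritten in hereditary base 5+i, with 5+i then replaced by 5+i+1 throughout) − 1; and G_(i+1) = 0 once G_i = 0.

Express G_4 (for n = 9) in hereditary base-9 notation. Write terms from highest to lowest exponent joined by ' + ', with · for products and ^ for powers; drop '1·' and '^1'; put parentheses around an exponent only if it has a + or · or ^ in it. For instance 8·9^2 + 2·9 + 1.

9

i=0: 9 = 5 + 4 (b=5); 5→6: 6 + 4 = 10; 10−1 = 9
i=1: 9 = 6 + 3 (b=6); 6→7: 7 + 3 = 10; 10−1 = 9
i=2: 9 = 7 + 2 (b=7); 7→8: 8 + 2 = 10; 10−1 = 9
i=3: 9 = 8 + 1 (b=8); 8→9: 9 + 1 = 10; 10−1 = 9
i=4: 9 = 9 (b=9); 9→10: 10 = 10; 10−1 = 9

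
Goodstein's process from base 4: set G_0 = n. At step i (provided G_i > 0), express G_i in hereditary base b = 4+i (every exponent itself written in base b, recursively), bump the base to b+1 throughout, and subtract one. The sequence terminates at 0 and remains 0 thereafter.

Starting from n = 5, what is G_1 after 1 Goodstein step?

5

G_0 = 5. HB_4(5) = 4 + 1. Bump = 6. G_1 = 5.
G_1 = 5. HB_5(5) = 5. Bump = 6. G_2 = 5.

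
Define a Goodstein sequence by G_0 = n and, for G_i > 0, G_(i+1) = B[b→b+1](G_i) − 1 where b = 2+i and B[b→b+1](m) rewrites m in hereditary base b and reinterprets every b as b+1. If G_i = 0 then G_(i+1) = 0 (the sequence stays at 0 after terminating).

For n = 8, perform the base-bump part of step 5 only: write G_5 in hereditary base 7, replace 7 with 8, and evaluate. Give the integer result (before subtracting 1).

33554572

[0] 8 ≡ 2^(2 + 1) (base 2). Lift 3: 81. −1: 80.
[1] 80 ≡ 2·3^3 + 2·3^2 + 2·3 + 2 (base 3). Lift 4: 554. −1: 553.
[2] 553 ≡ 2·4^4 + 2·4^2 + 2·4 + 1 (base 4). Lift 5: 6311. −1: 6310.
[3] 6310 ≡ 2·5^5 + 2·5^2 + 2·5 (base 5). Lift 6: 93396. −1: 93395.
[4] 93395 ≡ 2·6^6 + 2·6^2 + 6 + 5 (base 6). Lift 7: 1647196. −1: 1647195.
[5] 1647195 ≡ 2·7^7 + 2·7^2 + 7 + 4 (base 7). Lift 8: 33554572. −1: 33554571.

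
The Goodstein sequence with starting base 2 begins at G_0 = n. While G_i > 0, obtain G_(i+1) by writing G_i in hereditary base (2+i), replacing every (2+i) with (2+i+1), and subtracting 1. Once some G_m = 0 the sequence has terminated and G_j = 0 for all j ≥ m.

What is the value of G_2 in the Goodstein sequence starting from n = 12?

1065

12 —HB2→ 2^(2 + 1) + 2^2 —bump→ 3^(3 + 1) + 3^3 = 108 —(−1)→ 107
107 —HB3→ 3^(3 + 1) + 2·3^2 + 2·3 + 2 —bump→ 4^(4 + 1) + 2·4^2 + 2·4 + 2 = 1066 —(−1)→ 1065
1065 —HB4→ 4^(4 + 1) + 2·4^2 + 2·4 + 1 —bump→ 5^(5 + 1) + 2·5^2 + 2·5 + 1 = 15686 —(−1)→ 15685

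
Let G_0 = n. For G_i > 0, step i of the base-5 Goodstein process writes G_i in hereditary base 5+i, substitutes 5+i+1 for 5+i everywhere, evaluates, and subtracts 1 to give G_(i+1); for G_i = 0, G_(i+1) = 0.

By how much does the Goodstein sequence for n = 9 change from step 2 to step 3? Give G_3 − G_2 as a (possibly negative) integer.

0

9 —HB5→ 5 + 4 —bump→ 6 + 4 = 10 —(−1)→ 9
9 —HB6→ 6 + 3 —bump→ 7 + 3 = 10 —(−1)→ 9
9 —HB7→ 7 + 2 —bump→ 8 + 2 = 10 —(−1)→ 9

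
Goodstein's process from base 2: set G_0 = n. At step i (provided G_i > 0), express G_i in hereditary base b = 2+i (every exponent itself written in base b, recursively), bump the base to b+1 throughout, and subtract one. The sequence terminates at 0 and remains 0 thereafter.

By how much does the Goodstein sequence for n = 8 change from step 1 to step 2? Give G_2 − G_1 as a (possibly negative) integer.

473

step 0: 8 = 2^(2 + 1); sub 3 for 2: 3^(3 + 1); = 81; G_1 = 81−1 = 80
step 1: 80 = 2·3^3 + 2·3^2 + 2·3 + 2; sub 4 for 3: 2·4^4 + 2·4^2 + 2·4 + 2; = 554; G_2 = 554−1 = 553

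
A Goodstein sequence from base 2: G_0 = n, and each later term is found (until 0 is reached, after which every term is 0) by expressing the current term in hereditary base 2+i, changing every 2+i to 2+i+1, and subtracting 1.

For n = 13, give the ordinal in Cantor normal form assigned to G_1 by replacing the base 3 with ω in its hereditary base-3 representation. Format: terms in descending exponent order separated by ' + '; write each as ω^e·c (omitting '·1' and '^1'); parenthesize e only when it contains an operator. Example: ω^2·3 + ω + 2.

13 —HB2→ 2^(2 + 1) + 2^2 + 1 —bump→ 3^(3 + 1) + 3^3 + 1 = 109 —(−1)→ 108
108 —HB3→ 3^(3 + 1) + 3^3 —bump→ 4^(4 + 1) + 4^4 = 1280 —(−1)→ 1279

ω^(ω + 1) + ω^ω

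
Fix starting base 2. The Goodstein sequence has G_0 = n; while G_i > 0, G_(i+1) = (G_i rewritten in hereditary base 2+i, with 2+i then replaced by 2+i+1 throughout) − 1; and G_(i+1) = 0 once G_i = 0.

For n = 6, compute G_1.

(0) 6|_2 = 2^2 + 2 ↦ 3^3 + 3|_3 = 30 ⇒ 29
(1) 29|_3 = 3^3 + 2 ↦ 4^4 + 2|_4 = 258 ⇒ 257

29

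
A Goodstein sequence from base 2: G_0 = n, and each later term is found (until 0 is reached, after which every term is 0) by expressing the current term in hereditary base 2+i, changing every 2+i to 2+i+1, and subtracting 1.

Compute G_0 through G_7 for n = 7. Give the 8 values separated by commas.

7, 30, 259, 3127, 46657, 823543, 16777215, 37665879

G_0=7  [base 2] 2^2 + 2 + 1  →[2↦3]→  3^3 + 3 + 1 = 31  −1 ⇒ G_1=30
G_1=30  [base 3] 3^3 + 3  →[3↦4]→  4^4 + 4 = 260  −1 ⇒ G_2=259
G_2=259  [base 4] 4^4 + 3  →[4↦5]→  5^5 + 3 = 3128  −1 ⇒ G_3=3127
G_3=3127  [base 5] 5^5 + 2  →[5↦6]→  6^6 + 2 = 46658  −1 ⇒ G_4=46657
G_4=46657  [base 6] 6^6 + 1  →[6↦7]→  7^7 + 1 = 823544  −1 ⇒ G_5=823543
G_5=823543  [base 7] 7^7  →[7↦8]→  8^8 = 16777216  −1 ⇒ G_6=16777215
G_6=16777215  [base 8] 7·8^7 + 7·8^6 + 7·8^5 + 7·8^4 + 7·8^3 + 7·8^2 + 7·8 + 7  →[8↦9]→  7·9^7 + 7·9^6 + 7·9^5 + 7·9^4 + 7·9^3 + 7·9^2 + 7·9 + 7 = 37665880  −1 ⇒ G_7=37665879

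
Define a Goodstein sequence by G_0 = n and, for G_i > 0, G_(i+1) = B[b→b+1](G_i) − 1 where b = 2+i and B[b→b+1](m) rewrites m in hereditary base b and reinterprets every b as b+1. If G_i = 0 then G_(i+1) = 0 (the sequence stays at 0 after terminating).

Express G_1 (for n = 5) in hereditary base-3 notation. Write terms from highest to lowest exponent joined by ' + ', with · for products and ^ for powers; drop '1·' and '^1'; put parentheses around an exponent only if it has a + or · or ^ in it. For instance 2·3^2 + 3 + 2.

3^3

G_0=5  [base 2] 2^2 + 1  →[2↦3]→  3^3 + 1 = 28  −1 ⇒ G_1=27
G_1=27  [base 3] 3^3  →[3↦4]→  4^4 = 256  −1 ⇒ G_2=255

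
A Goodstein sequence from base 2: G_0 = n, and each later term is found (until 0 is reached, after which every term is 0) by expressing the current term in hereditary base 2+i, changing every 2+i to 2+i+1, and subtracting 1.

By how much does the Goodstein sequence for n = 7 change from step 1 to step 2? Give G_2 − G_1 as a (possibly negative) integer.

229

7 —HB2→ 2^2 + 2 + 1 —bump→ 3^3 + 3 + 1 = 31 —(−1)→ 30
30 —HB3→ 3^3 + 3 —bump→ 4^4 + 4 = 260 —(−1)→ 259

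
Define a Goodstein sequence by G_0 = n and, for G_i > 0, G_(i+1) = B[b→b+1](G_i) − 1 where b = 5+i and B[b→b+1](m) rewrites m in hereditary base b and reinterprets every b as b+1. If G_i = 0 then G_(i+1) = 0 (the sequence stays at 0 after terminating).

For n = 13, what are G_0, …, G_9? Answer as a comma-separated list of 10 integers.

[0] 13 ≡ 2·5 + 3 (base 5). Lift 6: 15. −1: 14.
[1] 14 ≡ 2·6 + 2 (base 6). Lift 7: 16. −1: 15.
[2] 15 ≡ 2·7 + 1 (base 7). Lift 8: 17. −1: 16.
[3] 16 ≡ 2·8 (base 8). Lift 9: 18. −1: 17.
[4] 17 ≡ 9 + 8 (base 9). Lift 10: 18. −1: 17.
[5] 17 ≡ 10 + 7 (base 10). Lift 11: 18. −1: 17.
[6] 17 ≡ 11 + 6 (base 11). Lift 12: 18. −1: 17.
[7] 17 ≡ 12 + 5 (base 12). Lift 13: 18. −1: 17.
[8] 17 ≡ 13 + 4 (base 13). Lift 14: 18. −1: 17.

13, 14, 15, 16, 17, 17, 17, 17, 17, 17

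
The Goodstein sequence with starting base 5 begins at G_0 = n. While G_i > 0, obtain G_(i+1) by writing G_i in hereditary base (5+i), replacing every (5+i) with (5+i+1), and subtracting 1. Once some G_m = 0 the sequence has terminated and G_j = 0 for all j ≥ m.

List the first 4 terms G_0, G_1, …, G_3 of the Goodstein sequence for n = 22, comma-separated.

22, 25, 28, 31

[0] 22 ≡ 4·5 + 2 (base 5). Lift 6: 26. −1: 25.
[1] 25 ≡ 4·6 + 1 (base 6). Lift 7: 29. −1: 28.
[2] 28 ≡ 4·7 (base 7). Lift 8: 32. −1: 31.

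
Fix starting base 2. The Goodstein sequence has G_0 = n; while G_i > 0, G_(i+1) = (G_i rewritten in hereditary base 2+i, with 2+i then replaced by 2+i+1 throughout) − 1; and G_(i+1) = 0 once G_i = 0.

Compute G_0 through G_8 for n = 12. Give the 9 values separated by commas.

12, 107, 1065, 15685, 280019, 5764910, 134217867, 3486784574, 100000000211

i=0: 12 = 2^(2 + 1) + 2^2 (b=2); 2→3: 3^(3 + 1) + 3^3 = 108; 108−1 = 107
i=1: 107 = 3^(3 + 1) + 2·3^2 + 2·3 + 2 (b=3); 3→4: 4^(4 + 1) + 2·4^2 + 2·4 + 2 = 1066; 1066−1 = 1065
i=2: 1065 = 4^(4 + 1) + 2·4^2 + 2·4 + 1 (b=4); 4→5: 5^(5 + 1) + 2·5^2 + 2·5 + 1 = 15686; 15686−1 = 15685
i=3: 15685 = 5^(5 + 1) + 2·5^2 + 2·5 (b=5); 5→6: 6^(6 + 1) + 2·6^2 + 2·6 = 280020; 280020−1 = 280019
i=4: 280019 = 6^(6 + 1) + 2·6^2 + 6 + 5 (b=6); 6→7: 7^(7 + 1) + 2·7^2 + 7 + 5 = 5764911; 5764911−1 = 5764910
i=5: 5764910 = 7^(7 + 1) + 2·7^2 + 7 + 4 (b=7); 7→8: 8^(8 + 1) + 2·8^2 + 8 + 4 = 134217868; 134217868−1 = 134217867
i=6: 134217867 = 8^(8 + 1) + 2·8^2 + 8 + 3 (b=8); 8→9: 9^(9 + 1) + 2·9^2 + 9 + 3 = 3486784575; 3486784575−1 = 3486784574
i=7: 3486784574 = 9^(9 + 1) + 2·9^2 + 9 + 2 (b=9); 9→10: 10^(10 + 1) + 2·10^2 + 10 + 2 = 100000000212; 100000000212−1 = 100000000211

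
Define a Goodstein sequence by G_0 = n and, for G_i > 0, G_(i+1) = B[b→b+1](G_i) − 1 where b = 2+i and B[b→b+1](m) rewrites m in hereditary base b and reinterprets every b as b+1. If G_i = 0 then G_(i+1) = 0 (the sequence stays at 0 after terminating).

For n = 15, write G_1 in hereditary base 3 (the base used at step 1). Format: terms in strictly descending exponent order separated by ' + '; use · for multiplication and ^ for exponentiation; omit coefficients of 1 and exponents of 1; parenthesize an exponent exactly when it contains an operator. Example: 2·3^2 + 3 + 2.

i=0: 15 = 2^(2 + 1) + 2^2 + 2 + 1 (b=2); 2→3: 3^(3 + 1) + 3^3 + 3 + 1 = 112; 112−1 = 111
i=1: 111 = 3^(3 + 1) + 3^3 + 3 (b=3); 3→4: 4^(4 + 1) + 4^4 + 4 = 1284; 1284−1 = 1283

3^(3 + 1) + 3^3 + 3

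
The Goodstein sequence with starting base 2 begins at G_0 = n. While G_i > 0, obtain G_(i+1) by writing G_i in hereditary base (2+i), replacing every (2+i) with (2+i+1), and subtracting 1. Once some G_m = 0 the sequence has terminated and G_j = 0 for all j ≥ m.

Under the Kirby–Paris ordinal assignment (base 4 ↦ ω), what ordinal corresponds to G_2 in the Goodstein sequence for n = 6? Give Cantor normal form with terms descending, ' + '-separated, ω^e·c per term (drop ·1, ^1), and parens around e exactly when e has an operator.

ω^ω + 1

i=0: 6 = 2^2 + 2 (b=2); 2→3: 3^3 + 3 = 30; 30−1 = 29
i=1: 29 = 3^3 + 2 (b=3); 3→4: 4^4 + 2 = 258; 258−1 = 257
i=2: 257 = 4^4 + 1 (b=4); 4→5: 5^5 + 1 = 3126; 3126−1 = 3125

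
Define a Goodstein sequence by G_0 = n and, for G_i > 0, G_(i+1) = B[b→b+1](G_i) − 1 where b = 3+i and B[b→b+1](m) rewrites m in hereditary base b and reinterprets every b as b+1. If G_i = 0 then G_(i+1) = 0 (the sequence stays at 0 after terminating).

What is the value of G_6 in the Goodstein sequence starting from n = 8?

base 3: 8 = 2·3 + 2; at 4: 2·4 + 2 = 10; next = 9
base 4: 9 = 2·4 + 1; at 5: 2·5 + 1 = 11; next = 10
base 5: 10 = 2·5; at 6: 2·6 = 12; next = 11
base 6: 11 = 6 + 5; at 7: 7 + 5 = 12; next = 11
base 7: 11 = 7 + 4; at 8: 8 + 4 = 12; next = 11
base 8: 11 = 8 + 3; at 9: 9 + 3 = 12; next = 11

11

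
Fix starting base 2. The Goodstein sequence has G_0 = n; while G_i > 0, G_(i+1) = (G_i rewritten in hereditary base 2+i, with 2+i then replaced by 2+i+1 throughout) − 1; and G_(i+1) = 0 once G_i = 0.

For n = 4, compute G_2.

4 —HB2→ 2^2 —bump→ 3^3 = 27 —(−1)→ 26
26 —HB3→ 2·3^2 + 2·3 + 2 —bump→ 2·4^2 + 2·4 + 2 = 42 —(−1)→ 41
41 —HB4→ 2·4^2 + 2·4 + 1 —bump→ 2·5^2 + 2·5 + 1 = 61 —(−1)→ 60

41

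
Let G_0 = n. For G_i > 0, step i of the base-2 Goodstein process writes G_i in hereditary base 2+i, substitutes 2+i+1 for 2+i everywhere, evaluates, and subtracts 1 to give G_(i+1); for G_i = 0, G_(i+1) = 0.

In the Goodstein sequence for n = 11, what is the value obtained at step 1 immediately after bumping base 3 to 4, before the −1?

1028

step 0: 11 = 2^(2 + 1) + 2 + 1; sub 3 for 2: 3^(3 + 1) + 3 + 1; = 85; G_1 = 85−1 = 84
step 1: 84 = 3^(3 + 1) + 3; sub 4 for 3: 4^(4 + 1) + 4; = 1028; G_2 = 1028−1 = 1027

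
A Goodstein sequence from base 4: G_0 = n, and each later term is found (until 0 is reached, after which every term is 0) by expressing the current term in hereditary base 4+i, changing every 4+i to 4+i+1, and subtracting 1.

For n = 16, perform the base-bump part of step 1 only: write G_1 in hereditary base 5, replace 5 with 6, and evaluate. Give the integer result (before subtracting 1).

step 0: 16 = 4^2; sub 5 for 4: 5^2; = 25; G_1 = 25−1 = 24
step 1: 24 = 4·5 + 4; sub 6 for 5: 4·6 + 4; = 28; G_2 = 28−1 = 27

28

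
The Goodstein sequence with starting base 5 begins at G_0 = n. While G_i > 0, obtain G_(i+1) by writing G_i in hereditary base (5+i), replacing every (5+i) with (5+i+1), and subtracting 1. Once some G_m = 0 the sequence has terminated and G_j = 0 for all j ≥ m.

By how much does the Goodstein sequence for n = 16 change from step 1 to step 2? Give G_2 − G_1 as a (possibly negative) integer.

2

base 5: 16 = 3·5 + 1; at 6: 3·6 + 1 = 19; next = 18
base 6: 18 = 3·6; at 7: 3·7 = 21; next = 20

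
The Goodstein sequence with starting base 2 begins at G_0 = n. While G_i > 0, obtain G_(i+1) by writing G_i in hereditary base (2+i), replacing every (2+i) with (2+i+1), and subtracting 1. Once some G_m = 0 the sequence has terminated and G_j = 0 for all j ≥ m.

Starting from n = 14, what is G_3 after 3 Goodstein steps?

i=0: 14 = 2^(2 + 1) + 2^2 + 2 (b=2); 2→3: 3^(3 + 1) + 3^3 + 3 = 111; 111−1 = 110
i=1: 110 = 3^(3 + 1) + 3^3 + 2 (b=3); 3→4: 4^(4 + 1) + 4^4 + 2 = 1282; 1282−1 = 1281
i=2: 1281 = 4^(4 + 1) + 4^4 + 1 (b=4); 4→5: 5^(5 + 1) + 5^5 + 1 = 18751; 18751−1 = 18750
i=3: 18750 = 5^(5 + 1) + 5^5 (b=5); 5→6: 6^(6 + 1) + 6^6 = 326592; 326592−1 = 326591

18750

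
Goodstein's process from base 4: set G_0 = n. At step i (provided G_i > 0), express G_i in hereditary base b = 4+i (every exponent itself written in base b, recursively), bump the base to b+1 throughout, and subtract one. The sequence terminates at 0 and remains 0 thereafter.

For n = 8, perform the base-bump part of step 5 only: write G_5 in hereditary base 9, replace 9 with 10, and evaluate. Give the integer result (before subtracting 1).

i=0: 8 = 2·4 (b=4); 4→5: 2·5 = 10; 10−1 = 9
i=1: 9 = 5 + 4 (b=5); 5→6: 6 + 4 = 10; 10−1 = 9
i=2: 9 = 6 + 3 (b=6); 6→7: 7 + 3 = 10; 10−1 = 9
i=3: 9 = 7 + 2 (b=7); 7→8: 8 + 2 = 10; 10−1 = 9
i=4: 9 = 8 + 1 (b=8); 8→9: 9 + 1 = 10; 10−1 = 9
i=5: 9 = 9 (b=9); 9→10: 10 = 10; 10−1 = 9

10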